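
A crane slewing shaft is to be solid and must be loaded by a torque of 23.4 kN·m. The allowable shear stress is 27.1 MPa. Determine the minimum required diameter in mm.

164 mm

For a solid shaft τ_max = 16T/(πd³), so d = (16T/(π τ_allow))^(1/3) = (16·23400/(π·2.71×10^7))^(1/3) = 0.1638 m.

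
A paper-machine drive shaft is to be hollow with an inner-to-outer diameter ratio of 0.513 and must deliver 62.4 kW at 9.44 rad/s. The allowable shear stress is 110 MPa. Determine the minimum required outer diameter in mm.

69.0 mm

ω = 9.44 rad/s, so T = P/ω = 62.4×10³ / 9.440 = 6610 N·m.
For a hollow shaft with d_i/d_o = 0.513: τ_max = 16T/(π d_o³ (1−k⁴)), so d_o = [16T/(π τ_allow (1−k⁴))]^(1/3) = [16·6610/(π·1.10×10^8·0.9307)]^(1/3) = 0.06902 m.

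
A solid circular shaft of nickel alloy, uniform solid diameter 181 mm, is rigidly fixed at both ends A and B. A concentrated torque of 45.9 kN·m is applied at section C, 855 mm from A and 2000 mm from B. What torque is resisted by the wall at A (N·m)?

With uniform GJ and both ends fixed, compatibility θ_AC = θ_CB gives T_A·a = T_B·b, together with T_A + T_B = T₀.
T_A = T₀·b/(a+b) = 45900·2000/2855 = 32150 N·m; T_B = 13750 N·m.

32200 N·m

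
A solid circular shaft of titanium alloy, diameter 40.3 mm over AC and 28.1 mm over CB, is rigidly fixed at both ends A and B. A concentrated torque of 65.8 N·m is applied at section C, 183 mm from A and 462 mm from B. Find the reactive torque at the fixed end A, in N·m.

Compatibility: T_A·a/J_AC = T_B·b/J_CB with T_A + T_B = T₀.
J_AC = 2.59×10^-7 m⁴, J_CB = 6.12×10^-8 m⁴, so T_A = T₀·(J_AC/a)/((J_AC/a)+(J_CB/b)) = 60.17 N·m, T_B = 5.633 N·m.

60.2 N·m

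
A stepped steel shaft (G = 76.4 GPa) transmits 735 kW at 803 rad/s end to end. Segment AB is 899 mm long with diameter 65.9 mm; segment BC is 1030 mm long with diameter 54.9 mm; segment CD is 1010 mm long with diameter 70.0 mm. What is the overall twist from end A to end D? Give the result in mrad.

24.8 mrad

ω = 803 rad/s, so T = P/ω = 735×10³ / 803.0 = 915.3 N·m.
J_AB = π(0.0659)⁴/32 = 1.85×10^-6 m⁴; J_BC = π(0.0549)⁴/32 = 8.92×10^-7 m⁴; J_CD = π(0.0700)⁴/32 = 2.36×10^-6 m⁴.
θ = (T/G)·Σ L_i/J_i = (915.3/76.4×10⁹)·(0.899/1.85×10^-6 + 1.03/8.92×10^-7 + 1.01/2.36×10^-6) = 0.02479 rad.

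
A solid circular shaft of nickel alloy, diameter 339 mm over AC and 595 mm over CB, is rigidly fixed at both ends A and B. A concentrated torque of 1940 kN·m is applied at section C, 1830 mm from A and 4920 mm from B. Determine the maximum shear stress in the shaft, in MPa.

56.0 MPa

Compatibility: T_A·a/J_AC = T_B·b/J_CB with T_A + T_B = T₀.
J_AC = 1.30×10^-3 m⁴, J_CB = 0.0123 m⁴, so T_A = T₀·(J_AC/a)/((J_AC/a)+(J_CB/b)) = 428300 N·m, T_B = 1.512e6 N·m.
τ in each portion: τ_AC = 5.60×10^7 Pa, τ_CB = 3.66×10^7 Pa; maximum is in AC.
τ_max = T_AC·r/J = 428300·0.170/1.30×10^-3 = 5.599×10^7 Pa.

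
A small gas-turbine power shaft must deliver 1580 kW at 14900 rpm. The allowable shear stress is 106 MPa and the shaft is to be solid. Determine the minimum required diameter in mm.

36.5 mm

ω = 2π·14900/60 = 1560 rad/s, so T = P/ω = 1580×10³ / 1560 = 1013 N·m.
For a solid shaft τ_max = 16T/(πd³), so d = (16T/(π τ_allow))^(1/3) = (16·1013/(π·1.06×10^8))^(1/3) = 0.03651 m.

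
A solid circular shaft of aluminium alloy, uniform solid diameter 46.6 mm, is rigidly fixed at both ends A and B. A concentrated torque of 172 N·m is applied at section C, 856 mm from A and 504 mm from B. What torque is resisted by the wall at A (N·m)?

With uniform GJ and both ends fixed, compatibility θ_AC = θ_CB gives T_A·a = T_B·b, together with T_A + T_B = T₀.
T_A = T₀·b/(a+b) = 172.0·504/1360 = 63.74 N·m; T_B = 108.3 N·m.

63.7 N·m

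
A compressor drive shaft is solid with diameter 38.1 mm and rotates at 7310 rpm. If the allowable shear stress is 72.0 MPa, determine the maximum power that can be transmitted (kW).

J = πd⁴/32 = π(0.0381)⁴/32 = 2.069×10^-7 m⁴.
T_max = τ_allow·J/r = 7.20×10^7 × 2.069×10^-7 / 0.0191 = 781.9 N·m.
ω = 2π·7310/60 = 765.5 rad/s, so P_max = T_max·ω = 5.985×10^5 W.

599 kW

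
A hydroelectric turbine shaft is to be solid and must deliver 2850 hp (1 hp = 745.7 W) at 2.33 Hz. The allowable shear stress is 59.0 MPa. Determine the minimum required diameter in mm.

ω = 2π·2.33 = 14.64 rad/s, so T = P/ω = 2850×745.7 / 14.64 = 145200 N·m.
For a solid shaft τ_max = 16T/(πd³), so d = (16T/(π τ_allow))^(1/3) = (16·145200/(π·5.90×10^7))^(1/3) = 0.2323 m.

232 mm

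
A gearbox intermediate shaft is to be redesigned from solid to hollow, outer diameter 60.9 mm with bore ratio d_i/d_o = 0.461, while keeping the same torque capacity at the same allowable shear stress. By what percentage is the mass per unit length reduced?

Equal τ_max and T ⇒ the solid shaft needs d_s³ = d_o³(1−k⁴), so d_s = 60.9·(1−0.461⁴)^(1/3) = 59.97 mm.
Area ratio A_h/A_s = d_o²(1−k²)/d_s² = (1−k²)/(1−k⁴)^(2/3) = 0.8121.
Mass saving = 1 − 0.8121 = 18.8 %.

18.8 %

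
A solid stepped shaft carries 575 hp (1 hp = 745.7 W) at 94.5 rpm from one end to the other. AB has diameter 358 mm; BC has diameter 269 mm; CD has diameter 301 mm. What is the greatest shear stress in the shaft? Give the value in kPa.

ω = 2π·94.5/60 = 9.896 rad/s, so T = P/ω = 575×745.7 / 9.896 = 43330 N·m.
Under the same torque, τ_max = 16T/(πd³) is largest where d is smallest — segment BC (d = 269 mm).
τ_max = 16·43330/(π·(0.269)³) = 1.134×10^7 Pa.

11300 kPa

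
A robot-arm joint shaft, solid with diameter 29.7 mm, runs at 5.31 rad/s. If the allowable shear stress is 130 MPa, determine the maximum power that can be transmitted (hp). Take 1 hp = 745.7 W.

J = πd⁴/32 = π(0.0297)⁴/32 = 7.639×10^-8 m⁴.
T_max = τ_allow·J/r = 1.30×10^8 × 7.639×10^-8 / 0.0149 = 668.7 N·m.
ω = 5.31 rad/s, so P_max = T_max·ω = 3551 W.

4.76 hp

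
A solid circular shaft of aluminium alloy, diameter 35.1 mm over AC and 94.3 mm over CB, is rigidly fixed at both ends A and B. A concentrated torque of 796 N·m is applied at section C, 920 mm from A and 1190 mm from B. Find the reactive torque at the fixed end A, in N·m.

19.3 N·m

Compatibility: T_A·a/J_AC = T_B·b/J_CB with T_A + T_B = T₀.
J_AC = 1.49×10^-7 m⁴, J_CB = 7.76×10^-6 m⁴, so T_A = T₀·(J_AC/a)/((J_AC/a)+(J_CB/b)) = 19.28 N·m, T_B = 776.7 N·m.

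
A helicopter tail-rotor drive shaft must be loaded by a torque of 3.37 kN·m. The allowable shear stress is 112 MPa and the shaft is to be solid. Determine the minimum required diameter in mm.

For a solid shaft τ_max = 16T/(πd³), so d = (16T/(π τ_allow))^(1/3) = (16·3370/(π·1.12×10^8))^(1/3) = 0.05351 m.

53.5 mm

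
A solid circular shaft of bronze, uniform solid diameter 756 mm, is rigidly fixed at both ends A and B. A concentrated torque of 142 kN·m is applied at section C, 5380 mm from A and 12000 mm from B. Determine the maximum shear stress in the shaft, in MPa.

1.16 MPa

With uniform GJ and both ends fixed, compatibility θ_AC = θ_CB gives T_A·a = T_B·b, together with T_A + T_B = T₀.
T_A = T₀·b/(a+b) = 142000·12000/17380 = 98040 N·m; T_B = 43960 N·m.
τ in each portion: τ_AC = 1.16×10^6 Pa, τ_CB = 5.18×10^5 Pa; maximum is in AC.
τ_max = T_AC·r/J = 98040·0.378/0.0321 = 1.156×10^6 Pa.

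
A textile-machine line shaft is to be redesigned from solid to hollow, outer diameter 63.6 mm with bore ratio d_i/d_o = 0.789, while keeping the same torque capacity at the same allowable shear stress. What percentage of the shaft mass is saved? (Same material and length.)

Equal τ_max and T ⇒ the solid shaft needs d_s³ = d_o³(1−k⁴), so d_s = 63.6·(1−0.789⁴)^(1/3) = 54.01 mm.
Area ratio A_h/A_s = d_o²(1−k²)/d_s² = (1−k²)/(1−k⁴)^(2/3) = 0.5234.
Mass saving = 1 − 0.5234 = 47.7 %.

47.7 %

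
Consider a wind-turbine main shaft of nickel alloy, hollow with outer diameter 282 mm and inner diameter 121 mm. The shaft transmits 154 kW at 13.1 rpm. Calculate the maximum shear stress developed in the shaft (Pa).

2.64e7 Pa

ω = 2π·13.1/60 = 1.372 rad/s, so T = P/ω = 154×10³ / 1.372 = 112300 N·m.
J = π(d_o⁴ − d_i⁴)/32 = π(0.282⁴ − 0.121⁴)/32 = 5.998×10^-4 m⁴.
τ_max = T·r/J = 112300 × 0.141 / 5.998×10^-4 = 2.639×10^7 Pa.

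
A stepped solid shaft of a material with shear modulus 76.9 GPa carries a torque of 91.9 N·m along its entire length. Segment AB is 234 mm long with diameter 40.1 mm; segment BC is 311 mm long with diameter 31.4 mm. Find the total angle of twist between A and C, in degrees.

J_AB = π(0.0401)⁴/32 = 2.54×10^-7 m⁴; J_BC = π(0.0314)⁴/32 = 9.54×10^-8 m⁴.
θ = (T/G)·Σ L_i/J_i = (91.90/76.9×10⁹)·(0.234/2.54×10^-7 + 0.311/9.54×10^-8) = 4.996×10^-3 rad.

0.286°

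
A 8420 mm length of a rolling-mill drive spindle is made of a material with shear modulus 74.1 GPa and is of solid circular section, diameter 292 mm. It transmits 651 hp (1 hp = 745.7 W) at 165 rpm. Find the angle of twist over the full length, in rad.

0.00447 rad

ω = 2π·165/60 = 17.28 rad/s, so T = P/ω = 651×745.7 / 17.28 = 28100 N·m.
J = πd⁴/32 = π(0.292)⁴/32 = 7.137×10^-4 m⁴.
θ = T·L/(G·J) = 28100 × 8.42 / (74.1×10⁹ × 7.137×10^-4) = 4.473×10^-3 rad.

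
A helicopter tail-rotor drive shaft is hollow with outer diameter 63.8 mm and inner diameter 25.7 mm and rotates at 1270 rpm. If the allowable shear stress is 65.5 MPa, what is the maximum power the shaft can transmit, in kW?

432 kW

J = π(d_o⁴ − d_i⁴)/32 = π(0.0638⁴ − 0.0257⁴)/32 = 1.584×10^-6 m⁴.
T_max = τ_allow·J/r = 6.55×10^7 × 1.584×10^-6 / 0.0319 = 3252 N·m.
ω = 2π·1270/60 = 133.0 rad/s, so P_max = T_max·ω = 4.325×10^5 W.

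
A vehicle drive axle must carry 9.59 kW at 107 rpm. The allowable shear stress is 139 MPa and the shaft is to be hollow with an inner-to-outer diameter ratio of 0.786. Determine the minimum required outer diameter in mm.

ω = 2π·107/60 = 11.21 rad/s, so T = P/ω = 9.59×10³ / 11.21 = 855.9 N·m.
For a hollow shaft with d_i/d_o = 0.786: τ_max = 16T/(π d_o³ (1−k⁴)), so d_o = [16T/(π τ_allow (1−k⁴))]^(1/3) = [16·855.9/(π·1.39×10^8·0.6183)]^(1/3) = 0.03702 m.

37.0 mm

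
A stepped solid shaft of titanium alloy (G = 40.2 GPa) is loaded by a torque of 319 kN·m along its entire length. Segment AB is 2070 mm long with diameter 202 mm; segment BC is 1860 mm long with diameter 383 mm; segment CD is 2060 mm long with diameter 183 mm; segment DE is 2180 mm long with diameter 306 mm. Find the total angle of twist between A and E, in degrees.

15.8°

J_AB = π(0.202)⁴/32 = 1.63×10^-4 m⁴; J_BC = π(0.383)⁴/32 = 2.11×10^-3 m⁴; J_CD = π(0.183)⁴/32 = 1.10×10^-4 m⁴; J_DE = π(0.306)⁴/32 = 8.61×10^-4 m⁴.
θ = (T/G)·Σ L_i/J_i = (319000/40.2×10⁹)·(2.07/1.63×10^-4 + 1.86/2.11×10^-3 + 2.06/1.10×10^-4 + 2.18/8.61×10^-4) = 0.2760 rad.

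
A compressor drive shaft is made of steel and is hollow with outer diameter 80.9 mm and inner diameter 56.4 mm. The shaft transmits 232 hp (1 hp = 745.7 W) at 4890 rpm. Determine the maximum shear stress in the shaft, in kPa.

4250 kPa

ω = 2π·4890/60 = 512.1 rad/s, so T = P/ω = 232×745.7 / 512.1 = 337.8 N·m.
J = π(d_o⁴ − d_i⁴)/32 = π(0.0809⁴ − 0.0564⁴)/32 = 3.212×10^-6 m⁴.
τ_max = T·r/J = 337.8 × 0.0404 / 3.212×10^-6 = 4.255×10^6 Pa.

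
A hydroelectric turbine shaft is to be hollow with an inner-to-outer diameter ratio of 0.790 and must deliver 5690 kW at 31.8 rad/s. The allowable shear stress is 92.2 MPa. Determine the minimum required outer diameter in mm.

ω = 31.8 rad/s, so T = P/ω = 5690×10³ / 31.80 = 178900 N·m.
For a hollow shaft with d_i/d_o = 0.790: τ_max = 16T/(π d_o³ (1−k⁴)), so d_o = [16T/(π τ_allow (1−k⁴))]^(1/3) = [16·178900/(π·9.22×10^7·0.6105)]^(1/3) = 0.2530 m.

253 mm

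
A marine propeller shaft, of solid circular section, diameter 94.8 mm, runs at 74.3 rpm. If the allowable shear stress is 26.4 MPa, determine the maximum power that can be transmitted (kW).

34.4 kW

J = πd⁴/32 = π(0.0948)⁴/32 = 7.929×10^-6 m⁴.
T_max = τ_allow·J/r = 2.64×10^7 × 7.929×10^-6 / 0.0474 = 4416 N·m.
ω = 2π·74.3/60 = 7.781 rad/s, so P_max = T_max·ω = 3.436×10^4 W.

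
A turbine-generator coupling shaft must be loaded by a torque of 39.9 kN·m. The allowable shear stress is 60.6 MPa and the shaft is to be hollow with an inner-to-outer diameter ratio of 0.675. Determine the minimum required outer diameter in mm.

162 mm

For a hollow shaft with d_i/d_o = 0.675: τ_max = 16T/(π d_o³ (1−k⁴)), so d_o = [16T/(π τ_allow (1−k⁴))]^(1/3) = [16·39900/(π·6.06×10^7·0.7924)]^(1/3) = 0.1617 m.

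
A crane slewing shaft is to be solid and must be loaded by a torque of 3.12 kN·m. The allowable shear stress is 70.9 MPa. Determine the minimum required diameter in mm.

60.7 mm

For a solid shaft τ_max = 16T/(πd³), so d = (16T/(π τ_allow))^(1/3) = (16·3120/(π·7.09×10^7))^(1/3) = 0.06074 m.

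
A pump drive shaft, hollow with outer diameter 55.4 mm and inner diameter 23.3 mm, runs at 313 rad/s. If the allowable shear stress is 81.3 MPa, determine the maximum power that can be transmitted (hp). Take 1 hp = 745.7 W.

1100 hp

J = π(d_o⁴ − d_i⁴)/32 = π(0.0554⁴ − 0.0233⁴)/32 = 8.958×10^-7 m⁴.
T_max = τ_allow·J/r = 8.13×10^7 × 8.958×10^-7 / 0.0277 = 2629 N·m.
ω = 313 rad/s, so P_max = T_max·ω = 8.230×10^5 W.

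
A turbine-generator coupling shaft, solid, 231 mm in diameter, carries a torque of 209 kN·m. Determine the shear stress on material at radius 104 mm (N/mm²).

J = πd⁴/32 = π(0.231)⁴/32 = 2.795×10^-4 m⁴.
Shear stress varies linearly with radius: τ = T·r/J = 209000 × 0.104 / 2.795×10^-4 = 7.776×10^7 Pa.

77.8 N/mm²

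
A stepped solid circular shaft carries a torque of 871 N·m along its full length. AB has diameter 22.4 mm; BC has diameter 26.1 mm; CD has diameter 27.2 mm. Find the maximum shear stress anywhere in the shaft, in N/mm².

395 N/mm²

Under the same torque, τ_max = 16T/(πd³) is largest where d is smallest — segment AB (d = 22.4 mm).
τ_max = 16·871.0/(π·(0.0224)³) = 3.947×10^8 Pa.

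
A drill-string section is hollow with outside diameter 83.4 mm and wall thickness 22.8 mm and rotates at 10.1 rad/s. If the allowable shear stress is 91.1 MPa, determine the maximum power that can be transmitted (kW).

100 kW

J = π(d_o⁴ − d_i⁴)/32 = π(0.0834⁴ − 0.0378⁴)/32 = 4.549×10^-6 m⁴.
T_max = τ_allow·J/r = 9.11×10^7 × 4.549×10^-6 / 0.0417 = 9939 N·m.
ω = 10.1 rad/s, so P_max = T_max·ω = 1.004×10^5 W.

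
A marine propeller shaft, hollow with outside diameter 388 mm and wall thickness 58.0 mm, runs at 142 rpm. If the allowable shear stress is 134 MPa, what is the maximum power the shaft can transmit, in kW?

J = π(d_o⁴ − d_i⁴)/32 = π(0.388⁴ − 0.272⁴)/32 = 1.688×10^-3 m⁴.
T_max = τ_allow·J/r = 1.34×10^8 × 1.688×10^-3 / 0.194 = 1.166e6 N·m.
ω = 2π·142/60 = 14.87 rad/s, so P_max = T_max·ω = 1.733×10^7 W.

17300 kW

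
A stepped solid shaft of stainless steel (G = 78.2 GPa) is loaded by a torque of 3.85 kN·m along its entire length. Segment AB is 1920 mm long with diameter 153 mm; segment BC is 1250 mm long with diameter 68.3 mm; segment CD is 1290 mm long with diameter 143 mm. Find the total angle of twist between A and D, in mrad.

32.1 mrad

J_AB = π(0.153)⁴/32 = 5.38×10^-5 m⁴; J_BC = π(0.0683)⁴/32 = 2.14×10^-6 m⁴; J_CD = π(0.143)⁴/32 = 4.11×10^-5 m⁴.
θ = (T/G)·Σ L_i/J_i = (3850/78.2×10⁹)·(1.92/5.38×10^-5 + 1.25/2.14×10^-6 + 1.29/4.11×10^-5) = 0.03211 rad.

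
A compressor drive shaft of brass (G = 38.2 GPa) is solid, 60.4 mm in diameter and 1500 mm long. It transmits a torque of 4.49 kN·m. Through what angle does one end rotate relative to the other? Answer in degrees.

7.73°

J = πd⁴/32 = π(0.0604)⁴/32 = 1.307×10^-6 m⁴.
θ = T·L/(G·J) = 4490 × 1.50 / (38.2×10⁹ × 1.307×10^-6) = 0.1349 rad.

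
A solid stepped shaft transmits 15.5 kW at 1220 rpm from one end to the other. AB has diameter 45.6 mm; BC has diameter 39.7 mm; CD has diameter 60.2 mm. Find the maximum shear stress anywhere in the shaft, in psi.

1430 psi

ω = 2π·1220/60 = 127.8 rad/s, so T = P/ω = 15.5×10³ / 127.8 = 121.3 N·m.
Under the same torque, τ_max = 16T/(πd³) is largest where d is smallest — segment BC (d = 39.7 mm).
τ_max = 16·121.3/(π·(0.0397)³) = 9.875×10^6 Pa.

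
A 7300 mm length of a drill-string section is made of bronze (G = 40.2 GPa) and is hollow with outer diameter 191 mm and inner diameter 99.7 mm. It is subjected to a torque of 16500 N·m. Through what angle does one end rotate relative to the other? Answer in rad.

J = π(d_o⁴ − d_i⁴)/32 = π(0.191⁴ − 0.0997⁴)/32 = 1.210×10^-4 m⁴.
θ = T·L/(G·J) = 16500 × 7.30 / (40.2×10⁹ × 1.210×10^-4) = 0.02477 rad.

0.0248 rad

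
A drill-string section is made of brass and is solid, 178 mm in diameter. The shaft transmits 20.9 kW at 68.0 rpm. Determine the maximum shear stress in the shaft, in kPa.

2650 kPa

ω = 2π·68.0/60 = 7.121 rad/s, so T = P/ω = 20.9×10³ / 7.121 = 2935 N·m.
J = πd⁴/32 = π(0.178)⁴/32 = 9.856×10^-5 m⁴.
τ_max = T·r/J = 2935 × 0.0890 / 9.856×10^-5 = 2.650×10^6 Pa.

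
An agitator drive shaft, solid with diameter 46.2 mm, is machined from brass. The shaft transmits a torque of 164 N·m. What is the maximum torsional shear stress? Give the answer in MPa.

8.47 MPa

J = πd⁴/32 = π(0.0462)⁴/32 = 4.473×10^-7 m⁴.
τ_max = T·r/J = 164.0 × 0.0231 / 4.473×10^-7 = 8.470×10^6 Pa.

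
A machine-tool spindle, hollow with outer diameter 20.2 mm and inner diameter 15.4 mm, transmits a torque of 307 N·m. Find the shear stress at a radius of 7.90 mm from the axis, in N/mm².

224 N/mm²

J = π(d_o⁴ − d_i⁴)/32 = π(0.0202⁴ − 0.0154⁴)/32 = 1.082×10^-8 m⁴.
Shear stress varies linearly with radius: τ = T·r/J = 307.0 × 0.00790 / 1.082×10^-8 = 2.241×10^8 Pa.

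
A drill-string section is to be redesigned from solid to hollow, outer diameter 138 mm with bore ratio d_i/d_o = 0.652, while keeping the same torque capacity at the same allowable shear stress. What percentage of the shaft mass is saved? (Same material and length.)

Equal τ_max and T ⇒ the solid shaft needs d_s³ = d_o³(1−k⁴), so d_s = 138·(1−0.652⁴)^(1/3) = 129.1 mm.
Area ratio A_h/A_s = d_o²(1−k²)/d_s² = (1−k²)/(1−k⁴)^(2/3) = 0.6566.
Mass saving = 1 − 0.6566 = 34.3 %.

34.3 %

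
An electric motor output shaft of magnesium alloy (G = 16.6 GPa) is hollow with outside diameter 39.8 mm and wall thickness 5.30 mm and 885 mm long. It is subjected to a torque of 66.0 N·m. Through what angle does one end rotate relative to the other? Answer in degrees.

1.15°

J = π(d_o⁴ − d_i⁴)/32 = π(0.0398⁴ − 0.0292⁴)/32 = 1.750×10^-7 m⁴.
θ = T·L/(G·J) = 66.00 × 0.885 / (16.6×10⁹ × 1.750×10^-7) = 0.02011 rad.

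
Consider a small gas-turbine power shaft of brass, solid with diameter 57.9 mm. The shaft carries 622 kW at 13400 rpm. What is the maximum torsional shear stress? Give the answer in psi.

ω = 2π·13400/60 = 1403 rad/s, so T = P/ω = 622×10³ / 1403 = 443.3 N·m.
J = πd⁴/32 = π(0.0579)⁴/32 = 1.103×10^-6 m⁴.
τ_max = T·r/J = 443.3 × 0.0290 / 1.103×10^-6 = 1.163×10^7 Pa.

1690 psi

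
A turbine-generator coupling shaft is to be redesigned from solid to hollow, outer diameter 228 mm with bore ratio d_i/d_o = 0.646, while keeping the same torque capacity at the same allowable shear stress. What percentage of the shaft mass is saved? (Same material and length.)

33.8 %

Equal τ_max and T ⇒ the solid shaft needs d_s³ = d_o³(1−k⁴), so d_s = 228·(1−0.646⁴)^(1/3) = 213.9 mm.
Area ratio A_h/A_s = d_o²(1−k²)/d_s² = (1−k²)/(1−k⁴)^(2/3) = 0.6620.
Mass saving = 1 − 0.6620 = 33.8 %.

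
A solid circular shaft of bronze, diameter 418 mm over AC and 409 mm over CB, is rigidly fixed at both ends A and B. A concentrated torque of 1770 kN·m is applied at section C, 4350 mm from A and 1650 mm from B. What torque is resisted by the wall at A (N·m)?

Compatibility: T_A·a/J_AC = T_B·b/J_CB with T_A + T_B = T₀.
J_AC = 3.00×10^-3 m⁴, J_CB = 2.75×10^-3 m⁴, so T_A = T₀·(J_AC/a)/((J_AC/a)+(J_CB/b)) = 518100 N·m, T_B = 1.252e6 N·m.

518000 N·m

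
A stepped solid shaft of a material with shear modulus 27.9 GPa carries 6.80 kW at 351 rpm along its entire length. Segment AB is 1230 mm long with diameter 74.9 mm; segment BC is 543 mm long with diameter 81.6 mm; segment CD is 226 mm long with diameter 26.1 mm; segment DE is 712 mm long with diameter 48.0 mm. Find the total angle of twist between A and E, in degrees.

ω = 2π·351/60 = 36.76 rad/s, so T = P/ω = 6.80×10³ / 36.76 = 185.0 N·m.
J_AB = π(0.0749)⁴/32 = 3.09×10^-6 m⁴; J_BC = π(0.0816)⁴/32 = 4.35×10^-6 m⁴; J_CD = π(0.0261)⁴/32 = 4.56×10^-8 m⁴; J_DE = π(0.0480)⁴/32 = 5.21×10^-7 m⁴.
θ = (T/G)·Σ L_i/J_i = (185.0/27.9×10⁹)·(1.23/3.09×10^-6 + 0.543/4.35×10^-6 + 0.226/4.56×10^-8 + 0.712/5.21×10^-7) = 0.04542 rad.

2.60°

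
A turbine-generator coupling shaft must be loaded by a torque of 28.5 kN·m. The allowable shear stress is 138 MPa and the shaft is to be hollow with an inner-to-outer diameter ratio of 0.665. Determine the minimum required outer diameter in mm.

For a hollow shaft with d_i/d_o = 0.665: τ_max = 16T/(π d_o³ (1−k⁴)), so d_o = [16T/(π τ_allow (1−k⁴))]^(1/3) = [16·28500/(π·1.38×10^8·0.8044)]^(1/3) = 0.1093 m.

109 mm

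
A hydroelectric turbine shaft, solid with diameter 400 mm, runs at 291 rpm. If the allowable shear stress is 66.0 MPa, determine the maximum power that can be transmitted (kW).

25300 kW

J = πd⁴/32 = π(0.400)⁴/32 = 2.513×10^-3 m⁴.
T_max = τ_allow·J/r = 6.60×10^7 × 2.513×10^-3 / 0.200 = 829400 N·m.
ω = 2π·291/60 = 30.47 rad/s, so P_max = T_max·ω = 2.527×10^7 W.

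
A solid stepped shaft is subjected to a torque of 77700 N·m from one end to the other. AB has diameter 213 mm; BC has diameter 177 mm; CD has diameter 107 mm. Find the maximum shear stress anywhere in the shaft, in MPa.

323 MPa

Under the same torque, τ_max = 16T/(πd³) is largest where d is smallest — segment CD (d = 107 mm).
τ_max = 16·77700/(π·(0.107)³) = 3.230×10^8 Pa.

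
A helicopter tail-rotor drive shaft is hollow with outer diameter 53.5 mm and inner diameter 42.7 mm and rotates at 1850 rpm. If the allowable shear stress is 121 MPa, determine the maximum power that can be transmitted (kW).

J = π(d_o⁴ − d_i⁴)/32 = π(0.0535⁴ − 0.0427⁴)/32 = 4.779×10^-7 m⁴.
T_max = τ_allow·J/r = 1.21×10^8 × 4.779×10^-7 / 0.0267 = 2162 N·m.
ω = 2π·1850/60 = 193.7 rad/s, so P_max = T_max·ω = 4.188×10^5 W.

419 kW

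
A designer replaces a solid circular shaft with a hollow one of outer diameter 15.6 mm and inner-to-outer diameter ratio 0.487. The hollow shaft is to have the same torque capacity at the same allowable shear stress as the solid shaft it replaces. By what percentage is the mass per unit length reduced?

20.7 %

Equal τ_max and T ⇒ the solid shaft needs d_s³ = d_o³(1−k⁴), so d_s = 15.6·(1−0.487⁴)^(1/3) = 15.30 mm.
Area ratio A_h/A_s = d_o²(1−k²)/d_s² = (1−k²)/(1−k⁴)^(2/3) = 0.7928.
Mass saving = 1 − 0.7928 = 20.7 %.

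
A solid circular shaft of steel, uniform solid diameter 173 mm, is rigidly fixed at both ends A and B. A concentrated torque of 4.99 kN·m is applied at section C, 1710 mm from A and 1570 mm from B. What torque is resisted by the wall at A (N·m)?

With uniform GJ and both ends fixed, compatibility θ_AC = θ_CB gives T_A·a = T_B·b, together with T_A + T_B = T₀.
T_A = T₀·b/(a+b) = 4990·1570/3280 = 2389 N·m; T_B = 2601 N·m.

2390 N·m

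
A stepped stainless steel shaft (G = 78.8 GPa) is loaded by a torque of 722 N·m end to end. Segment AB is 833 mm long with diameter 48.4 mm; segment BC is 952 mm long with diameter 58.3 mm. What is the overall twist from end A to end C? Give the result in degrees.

1.25°

J_AB = π(0.0484)⁴/32 = 5.39×10^-7 m⁴; J_BC = π(0.0583)⁴/32 = 1.13×10^-6 m⁴.
θ = (T/G)·Σ L_i/J_i = (722.0/78.8×10⁹)·(0.833/5.39×10^-7 + 0.952/1.13×10^-6) = 0.02186 rad.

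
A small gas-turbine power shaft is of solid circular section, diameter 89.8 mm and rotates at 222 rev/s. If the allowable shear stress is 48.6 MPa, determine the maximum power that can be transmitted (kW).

9640 kW

J = πd⁴/32 = π(0.0898)⁴/32 = 6.384×10^-6 m⁴.
T_max = τ_allow·J/r = 4.86×10^7 × 6.384×10^-6 / 0.0449 = 6910 N·m.
ω = 2π·222 = 1395 rad/s, so P_max = T_max·ω = 9.639×10^6 W.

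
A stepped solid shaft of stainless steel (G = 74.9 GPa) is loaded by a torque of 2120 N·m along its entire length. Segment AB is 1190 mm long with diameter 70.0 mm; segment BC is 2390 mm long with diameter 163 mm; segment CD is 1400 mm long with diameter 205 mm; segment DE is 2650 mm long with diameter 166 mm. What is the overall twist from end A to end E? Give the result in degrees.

0.945°

J_AB = π(0.0700)⁴/32 = 2.36×10^-6 m⁴; J_BC = π(0.163)⁴/32 = 6.93×10^-5 m⁴; J_CD = π(0.205)⁴/32 = 1.73×10^-4 m⁴; J_DE = π(0.166)⁴/32 = 7.45×10^-5 m⁴.
θ = (T/G)·Σ L_i/J_i = (2120/74.9×10⁹)·(1.19/2.36×10^-6 + 2.39/6.93×10^-5 + 1.40/1.73×10^-4 + 2.65/7.45×10^-5) = 0.01650 rad.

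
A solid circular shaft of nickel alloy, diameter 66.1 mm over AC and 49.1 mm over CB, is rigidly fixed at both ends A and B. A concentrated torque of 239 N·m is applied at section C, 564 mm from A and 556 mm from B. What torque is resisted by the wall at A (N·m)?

183 N·m

Compatibility: T_A·a/J_AC = T_B·b/J_CB with T_A + T_B = T₀.
J_AC = 1.87×10^-6 m⁴, J_CB = 5.71×10^-7 m⁴, so T_A = T₀·(J_AC/a)/((J_AC/a)+(J_CB/b)) = 182.6 N·m, T_B = 56.39 N·m.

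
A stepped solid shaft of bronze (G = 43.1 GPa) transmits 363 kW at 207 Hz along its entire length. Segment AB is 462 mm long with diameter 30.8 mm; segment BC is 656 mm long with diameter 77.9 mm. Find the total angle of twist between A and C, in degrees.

2.01°

ω = 2π·207 = 1301 rad/s, so T = P/ω = 363×10³ / 1301 = 279.1 N·m.
J_AB = π(0.0308)⁴/32 = 8.83×10^-8 m⁴; J_BC = π(0.0779)⁴/32 = 3.62×10^-6 m⁴.
θ = (T/G)·Σ L_i/J_i = (279.1/43.1×10⁹)·(0.462/8.83×10^-8 + 0.656/3.62×10^-6) = 0.03504 rad.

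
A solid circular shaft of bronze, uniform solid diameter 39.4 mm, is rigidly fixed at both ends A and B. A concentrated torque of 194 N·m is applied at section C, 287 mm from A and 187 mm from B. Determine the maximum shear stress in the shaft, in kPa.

With uniform GJ and both ends fixed, compatibility θ_AC = θ_CB gives T_A·a = T_B·b, together with T_A + T_B = T₀.
T_A = T₀·b/(a+b) = 194.0·187/474.0 = 76.54 N·m; T_B = 117.5 N·m.
τ in each portion: τ_AC = 6.37×10^6 Pa, τ_CB = 9.78×10^6 Pa; maximum is in CB.
τ_max = T_CB·r/J = 117.5·0.0197/2.37×10^-7 = 9.781×10^6 Pa.

9780 kPa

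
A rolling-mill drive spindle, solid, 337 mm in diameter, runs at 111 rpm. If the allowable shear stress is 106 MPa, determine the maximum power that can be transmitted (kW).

J = πd⁴/32 = π(0.337)⁴/32 = 1.266×10^-3 m⁴.
T_max = τ_allow·J/r = 1.06×10^8 × 1.266×10^-3 / 0.169 = 796600 N·m.
ω = 2π·111/60 = 11.62 rad/s, so P_max = T_max·ω = 9.259×10^6 W.

9260 kW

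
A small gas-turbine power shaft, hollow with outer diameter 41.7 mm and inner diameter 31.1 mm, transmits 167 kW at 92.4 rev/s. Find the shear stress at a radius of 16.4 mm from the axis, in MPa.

ω = 2π·92.4 = 580.6 rad/s, so T = P/ω = 167×10³ / 580.6 = 287.7 N·m.
J = π(d_o⁴ − d_i⁴)/32 = π(0.0417⁴ − 0.0311⁴)/32 = 2.050×10^-7 m⁴.
Shear stress varies linearly with radius: τ = T·r/J = 287.7 × 0.0164 / 2.050×10^-7 = 2.301×10^7 Pa.

23.0 MPa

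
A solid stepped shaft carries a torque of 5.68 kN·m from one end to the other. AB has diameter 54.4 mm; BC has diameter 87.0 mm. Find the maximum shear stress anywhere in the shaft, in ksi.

26.1 ksi

Under the same torque, τ_max = 16T/(πd³) is largest where d is smallest — segment AB (d = 54.4 mm).
τ_max = 16·5680/(π·(0.0544)³) = 1.797×10^8 Pa.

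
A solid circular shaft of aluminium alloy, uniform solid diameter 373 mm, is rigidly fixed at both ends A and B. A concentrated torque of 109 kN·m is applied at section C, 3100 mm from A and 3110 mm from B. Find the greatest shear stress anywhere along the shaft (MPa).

With uniform GJ and both ends fixed, compatibility θ_AC = θ_CB gives T_A·a = T_B·b, together with T_A + T_B = T₀.
T_A = T₀·b/(a+b) = 109000·3110/6210 = 54590 N·m; T_B = 54410 N·m.
τ in each portion: τ_AC = 5.36×10^6 Pa, τ_CB = 5.34×10^6 Pa; maximum is in AC.
τ_max = T_AC·r/J = 54590·0.186/1.90×10^-3 = 5.357×10^6 Pa.

5.36 MPa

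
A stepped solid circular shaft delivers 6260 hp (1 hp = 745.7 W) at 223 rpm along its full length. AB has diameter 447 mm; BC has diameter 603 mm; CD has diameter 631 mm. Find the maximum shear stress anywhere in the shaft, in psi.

ω = 2π·223/60 = 23.35 rad/s, so T = P/ω = 6260×745.7 / 23.35 = 199900 N·m.
Under the same torque, τ_max = 16T/(πd³) is largest where d is smallest — segment AB (d = 447 mm).
τ_max = 16·199900/(π·(0.447)³) = 1.140×10^7 Pa.

1650 psi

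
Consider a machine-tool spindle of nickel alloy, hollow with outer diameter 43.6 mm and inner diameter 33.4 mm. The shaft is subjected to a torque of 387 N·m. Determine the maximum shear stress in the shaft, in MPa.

J = π(d_o⁴ − d_i⁴)/32 = π(0.0436⁴ − 0.0334⁴)/32 = 2.326×10^-7 m⁴.
τ_max = T·r/J = 387.0 × 0.0218 / 2.326×10^-7 = 3.627×10^7 Pa.

36.3 MPa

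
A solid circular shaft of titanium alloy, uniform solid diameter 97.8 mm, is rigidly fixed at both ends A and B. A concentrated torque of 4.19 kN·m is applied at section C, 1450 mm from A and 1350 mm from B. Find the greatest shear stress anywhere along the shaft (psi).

1710 psi

With uniform GJ and both ends fixed, compatibility θ_AC = θ_CB gives T_A·a = T_B·b, together with T_A + T_B = T₀.
T_A = T₀·b/(a+b) = 4190·1350/2800 = 2020 N·m; T_B = 2170 N·m.
τ in each portion: τ_AC = 1.10×10^7 Pa, τ_CB = 1.18×10^7 Pa; maximum is in CB.
τ_max = T_CB·r/J = 2170·0.0489/8.98×10^-6 = 1.181×10^7 Pa.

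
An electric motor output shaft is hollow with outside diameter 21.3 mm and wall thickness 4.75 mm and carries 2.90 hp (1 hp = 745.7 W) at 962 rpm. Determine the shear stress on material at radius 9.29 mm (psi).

1580 psi

ω = 2π·962/60 = 100.7 rad/s, so T = P/ω = 2.90×745.7 / 100.7 = 21.47 N·m.
J = π(d_o⁴ − d_i⁴)/32 = π(0.0213⁴ − 0.0118⁴)/32 = 1.830×10^-8 m⁴.
Shear stress varies linearly with radius: τ = T·r/J = 21.47 × 0.00929 / 1.830×10^-8 = 1.089×10^7 Pa.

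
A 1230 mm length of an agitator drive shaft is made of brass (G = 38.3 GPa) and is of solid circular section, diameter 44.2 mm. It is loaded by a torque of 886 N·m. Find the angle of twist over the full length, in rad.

0.0759 rad

J = πd⁴/32 = π(0.0442)⁴/32 = 3.747×10^-7 m⁴.
θ = T·L/(G·J) = 886.0 × 1.23 / (38.3×10⁹ × 3.747×10^-7) = 0.07594 rad.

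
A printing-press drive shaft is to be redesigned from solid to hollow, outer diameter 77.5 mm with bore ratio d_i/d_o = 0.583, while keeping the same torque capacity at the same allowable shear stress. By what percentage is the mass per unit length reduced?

Equal τ_max and T ⇒ the solid shaft needs d_s³ = d_o³(1−k⁴), so d_s = 77.5·(1−0.583⁴)^(1/3) = 74.39 mm.
Area ratio A_h/A_s = d_o²(1−k²)/d_s² = (1−k²)/(1−k⁴)^(2/3) = 0.7164.
Mass saving = 1 − 0.7164 = 28.4 %.

28.4 %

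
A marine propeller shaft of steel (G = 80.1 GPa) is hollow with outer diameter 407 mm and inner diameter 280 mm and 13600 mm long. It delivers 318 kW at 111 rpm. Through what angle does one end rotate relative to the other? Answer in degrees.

0.127°

ω = 2π·111/60 = 11.62 rad/s, so T = P/ω = 318×10³ / 11.62 = 27360 N·m.
J = π(d_o⁴ − d_i⁴)/32 = π(0.407⁴ − 0.280⁴)/32 = 2.090×10^-3 m⁴.
θ = T·L/(G·J) = 27360 × 13.6 / (80.1×10⁹ × 2.090×10^-3) = 2.222×10^-3 rad.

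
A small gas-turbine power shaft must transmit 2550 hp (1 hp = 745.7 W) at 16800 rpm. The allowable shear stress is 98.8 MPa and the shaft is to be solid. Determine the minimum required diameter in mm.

ω = 2π·16800/60 = 1759 rad/s, so T = P/ω = 2550×745.7 / 1759 = 1081 N·m.
For a solid shaft τ_max = 16T/(πd³), so d = (16T/(π τ_allow))^(1/3) = (16·1081/(π·9.88×10^7))^(1/3) = 0.03819 m.

38.2 mm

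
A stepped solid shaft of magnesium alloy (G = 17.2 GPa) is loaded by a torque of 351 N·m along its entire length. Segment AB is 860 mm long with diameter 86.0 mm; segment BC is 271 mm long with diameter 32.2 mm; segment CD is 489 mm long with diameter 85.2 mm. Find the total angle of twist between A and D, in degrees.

J_AB = π(0.0860)⁴/32 = 5.37×10^-6 m⁴; J_BC = π(0.0322)⁴/32 = 1.06×10^-7 m⁴; J_CD = π(0.0852)⁴/32 = 5.17×10^-6 m⁴.
θ = (T/G)·Σ L_i/J_i = (351.0/17.2×10⁹)·(0.860/5.37×10^-6 + 0.271/1.06×10^-7 + 0.489/5.17×10^-6) = 0.05760 rad.

3.30°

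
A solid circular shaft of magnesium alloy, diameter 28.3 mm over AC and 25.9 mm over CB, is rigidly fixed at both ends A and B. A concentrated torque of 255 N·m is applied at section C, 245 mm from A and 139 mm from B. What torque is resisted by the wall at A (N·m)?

114 N·m

Compatibility: T_A·a/J_AC = T_B·b/J_CB with T_A + T_B = T₀.
J_AC = 6.30×10^-8 m⁴, J_CB = 4.42×10^-8 m⁴, so T_A = T₀·(J_AC/a)/((J_AC/a)+(J_CB/b)) = 114.0 N·m, T_B = 141.0 N·m.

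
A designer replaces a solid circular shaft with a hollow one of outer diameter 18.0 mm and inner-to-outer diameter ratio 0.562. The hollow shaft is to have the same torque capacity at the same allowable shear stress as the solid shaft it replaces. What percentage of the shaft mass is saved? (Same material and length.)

Equal τ_max and T ⇒ the solid shaft needs d_s³ = d_o³(1−k⁴), so d_s = 18.0·(1−0.562⁴)^(1/3) = 17.38 mm.
Area ratio A_h/A_s = d_o²(1−k²)/d_s² = (1−k²)/(1−k⁴)^(2/3) = 0.7338.
Mass saving = 1 − 0.7338 = 26.6 %.

26.6 %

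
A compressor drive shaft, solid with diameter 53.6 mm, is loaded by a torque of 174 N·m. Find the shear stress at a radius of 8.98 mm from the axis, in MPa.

J = πd⁴/32 = π(0.0536)⁴/32 = 8.103×10^-7 m⁴.
Shear stress varies linearly with radius: τ = T·r/J = 174.0 × 0.00898 / 8.103×10^-7 = 1.928×10^6 Pa.

1.93 MPa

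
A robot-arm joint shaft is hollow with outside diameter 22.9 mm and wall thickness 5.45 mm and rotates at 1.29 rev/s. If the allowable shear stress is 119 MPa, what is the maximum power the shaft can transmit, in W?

J = π(d_o⁴ − d_i⁴)/32 = π(0.0229⁴ − 0.0120⁴)/32 = 2.496×10^-8 m⁴.
T_max = τ_allow·J/r = 1.19×10^8 × 2.496×10^-8 / 0.0115 = 259.4 N·m.
ω = 2π·1.29 = 8.105 rad/s, so P_max = T_max·ω = 2103 W.

2100 W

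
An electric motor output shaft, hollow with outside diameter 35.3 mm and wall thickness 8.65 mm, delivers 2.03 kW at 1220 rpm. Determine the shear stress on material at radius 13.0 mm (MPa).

1.45 MPa

ω = 2π·1220/60 = 127.8 rad/s, so T = P/ω = 2.03×10³ / 127.8 = 15.89 N·m.
J = π(d_o⁴ − d_i⁴)/32 = π(0.0353⁴ − 0.0180⁴)/32 = 1.421×10^-7 m⁴.
Shear stress varies linearly with radius: τ = T·r/J = 15.89 × 0.0130 / 1.421×10^-7 = 1.453×10^6 Pa.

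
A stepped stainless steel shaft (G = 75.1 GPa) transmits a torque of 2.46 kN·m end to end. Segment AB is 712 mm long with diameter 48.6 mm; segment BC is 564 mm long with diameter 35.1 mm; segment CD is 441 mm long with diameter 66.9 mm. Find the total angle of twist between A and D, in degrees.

9.96°

J_AB = π(0.0486)⁴/32 = 5.48×10^-7 m⁴; J_BC = π(0.0351)⁴/32 = 1.49×10^-7 m⁴; J_CD = π(0.0669)⁴/32 = 1.97×10^-6 m⁴.
θ = (T/G)·Σ L_i/J_i = (2460/75.1×10⁹)·(0.712/5.48×10^-7 + 0.564/1.49×10^-7 + 0.441/1.97×10^-6) = 0.1739 rad.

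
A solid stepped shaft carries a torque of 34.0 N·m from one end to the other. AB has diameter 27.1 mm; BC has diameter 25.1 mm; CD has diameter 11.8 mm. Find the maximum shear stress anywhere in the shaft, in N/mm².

Under the same torque, τ_max = 16T/(πd³) is largest where d is smallest — segment CD (d = 11.8 mm).
τ_max = 16·34.00/(π·(0.0118)³) = 1.054×10^8 Pa.

105 N/mm²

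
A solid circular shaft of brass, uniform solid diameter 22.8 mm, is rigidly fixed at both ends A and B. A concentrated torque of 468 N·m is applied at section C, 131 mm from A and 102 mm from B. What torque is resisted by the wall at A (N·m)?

205 N·m

With uniform GJ and both ends fixed, compatibility θ_AC = θ_CB gives T_A·a = T_B·b, together with T_A + T_B = T₀.
T_A = T₀·b/(a+b) = 468.0·102/233.0 = 204.9 N·m; T_B = 263.1 N·m.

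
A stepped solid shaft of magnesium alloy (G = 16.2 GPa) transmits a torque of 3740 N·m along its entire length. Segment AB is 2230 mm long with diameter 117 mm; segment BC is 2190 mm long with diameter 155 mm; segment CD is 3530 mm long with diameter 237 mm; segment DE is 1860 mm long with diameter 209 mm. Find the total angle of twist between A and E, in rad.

0.0418 rad

J_AB = π(0.117)⁴/32 = 1.84×10^-5 m⁴; J_BC = π(0.155)⁴/32 = 5.67×10^-5 m⁴; J_CD = π(0.237)⁴/32 = 3.10×10^-4 m⁴; J_DE = π(0.209)⁴/32 = 1.87×10^-4 m⁴.
θ = (T/G)·Σ L_i/J_i = (3740/16.2×10⁹)·(2.23/1.84×10^-5 + 2.19/5.67×10^-5 + 3.53/3.10×10^-4 + 1.86/1.87×10^-4) = 0.04183 rad.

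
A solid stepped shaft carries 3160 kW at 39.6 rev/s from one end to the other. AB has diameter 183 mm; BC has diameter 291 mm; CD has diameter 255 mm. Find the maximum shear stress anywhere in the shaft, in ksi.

ω = 2π·39.6 = 248.8 rad/s, so T = P/ω = 3160×10³ / 248.8 = 12700 N·m.
Under the same torque, τ_max = 16T/(πd³) is largest where d is smallest — segment AB (d = 183 mm).
τ_max = 16·12700/(π·(0.183)³) = 1.055×10^7 Pa.

1.53 ksi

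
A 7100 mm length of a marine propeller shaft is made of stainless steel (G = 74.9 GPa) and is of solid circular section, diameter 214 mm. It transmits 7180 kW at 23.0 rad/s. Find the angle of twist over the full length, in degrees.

8.23°

ω = 23.0 rad/s, so T = P/ω = 7180×10³ / 23.00 = 312200 N·m.
J = πd⁴/32 = π(0.214)⁴/32 = 2.059×10^-4 m⁴.
θ = T·L/(G·J) = 312200 × 7.10 / (74.9×10⁹ × 2.059×10^-4) = 0.1437 rad.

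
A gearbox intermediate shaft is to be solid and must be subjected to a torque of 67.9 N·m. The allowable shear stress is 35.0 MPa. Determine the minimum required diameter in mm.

21.5 mm

For a solid shaft τ_max = 16T/(πd³), so d = (16T/(π τ_allow))^(1/3) = (16·67.90/(π·3.50×10^7))^(1/3) = 0.02146 m.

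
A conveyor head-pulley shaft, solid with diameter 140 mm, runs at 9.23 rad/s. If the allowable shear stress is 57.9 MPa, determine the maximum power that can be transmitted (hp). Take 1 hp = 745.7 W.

386 hp

J = πd⁴/32 = π(0.140)⁴/32 = 3.771×10^-5 m⁴.
T_max = τ_allow·J/r = 5.79×10^7 × 3.771×10^-5 / 0.0700 = 31200 N·m.
ω = 9.23 rad/s, so P_max = T_max·ω = 2.879×10^5 W.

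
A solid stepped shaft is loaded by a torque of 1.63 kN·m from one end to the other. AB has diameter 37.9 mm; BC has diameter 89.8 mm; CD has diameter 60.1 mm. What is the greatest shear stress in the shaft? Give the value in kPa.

Under the same torque, τ_max = 16T/(πd³) is largest where d is smallest — segment AB (d = 37.9 mm).
τ_max = 16·1630/(π·(0.0379)³) = 1.525×10^8 Pa.

152000 kPa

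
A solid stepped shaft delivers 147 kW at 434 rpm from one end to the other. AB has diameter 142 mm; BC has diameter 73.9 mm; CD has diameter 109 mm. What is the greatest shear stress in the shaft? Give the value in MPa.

ω = 2π·434/60 = 45.45 rad/s, so T = P/ω = 147×10³ / 45.45 = 3234 N·m.
Under the same torque, τ_max = 16T/(πd³) is largest where d is smallest — segment BC (d = 73.9 mm).
τ_max = 16·3234/(π·(0.0739)³) = 4.082×10^7 Pa.

40.8 MPa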